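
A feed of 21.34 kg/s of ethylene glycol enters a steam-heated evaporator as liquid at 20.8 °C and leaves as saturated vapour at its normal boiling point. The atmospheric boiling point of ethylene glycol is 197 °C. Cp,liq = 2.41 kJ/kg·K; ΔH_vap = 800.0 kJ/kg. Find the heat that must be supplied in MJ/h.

Q = 94100 MJ/h

liquid 20.8→197 °C: 424.64 kJ/kg
vaporisation at 197 °C: 800 kJ/kg
Δh = 424.64 + 800 = 1224.6 kJ/kg
Q = ṁ·Δh = 21.34 kg/s × 1224.6 kJ/kg = 26134 kJ/s
|Q| = 26134 kW = 94082 MJ/h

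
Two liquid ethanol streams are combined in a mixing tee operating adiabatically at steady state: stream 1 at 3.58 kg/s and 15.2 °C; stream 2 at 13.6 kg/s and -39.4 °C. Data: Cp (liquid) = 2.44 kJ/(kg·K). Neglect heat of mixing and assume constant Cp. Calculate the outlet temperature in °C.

T_out = -28.0 °C

Energy balance with Q = 0: Σ ṁᵢCp,ᵢ(T_out − Tᵢ) = 0
Σ ṁᵢCp,ᵢTᵢ = 3.58×2.44×15.2 + 13.6×2.44×-39.4 = -1174.7
Σ ṁᵢCp,ᵢ = 3.58×2.44 + 13.6×2.44 = 41.919
T_out = -1174.7 / 41.919 = -28.022 °C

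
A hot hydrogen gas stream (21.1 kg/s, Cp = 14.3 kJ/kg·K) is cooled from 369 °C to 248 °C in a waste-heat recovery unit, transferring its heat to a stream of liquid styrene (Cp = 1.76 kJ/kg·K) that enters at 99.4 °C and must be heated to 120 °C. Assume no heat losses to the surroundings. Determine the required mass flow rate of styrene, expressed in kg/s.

ṁ_c = 1010 kg/s

Heat released by hot stream: Q = 21.1 × 14.3 × (369 − 248) = 36509 kJ/s
Energy balance on cold side (adiabatic exchanger): Q = ṁ_c·Cp_c·(T_c,out − T_c,in)
ṁ_c = 36509 / [1.76 × (120 − 99.4)] = 1007 kg/s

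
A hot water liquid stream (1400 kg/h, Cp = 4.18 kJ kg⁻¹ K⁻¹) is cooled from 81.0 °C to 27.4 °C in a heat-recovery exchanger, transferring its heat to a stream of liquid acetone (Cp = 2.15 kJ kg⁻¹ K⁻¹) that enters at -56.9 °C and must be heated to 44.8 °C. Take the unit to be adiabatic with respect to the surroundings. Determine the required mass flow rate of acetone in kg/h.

ṁ_c = 1430 kg/h

Heat released by hot stream: Q = 1400 × 4.18 × (81.0 − 27.4) = 313670 kJ/h
Energy balance on cold side (adiabatic exchanger): Q = ṁ_c·Cp_c·(T_c,out − T_c,in)
ṁ_c = 313670 / [2.15 × (44.8 − -56.9)] = 1434.5 kg/h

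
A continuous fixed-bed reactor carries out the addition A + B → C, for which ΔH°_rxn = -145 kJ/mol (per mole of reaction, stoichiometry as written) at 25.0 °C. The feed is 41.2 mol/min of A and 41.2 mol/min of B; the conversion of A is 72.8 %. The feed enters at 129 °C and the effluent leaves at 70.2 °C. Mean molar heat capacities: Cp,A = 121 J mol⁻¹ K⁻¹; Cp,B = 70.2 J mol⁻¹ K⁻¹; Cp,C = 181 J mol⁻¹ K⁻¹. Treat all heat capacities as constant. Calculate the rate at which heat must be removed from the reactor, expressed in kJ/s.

Extent of reaction ξ = 0.728 × 41.2 = 29.994 mol/min
Reaction term: ξ·ΔH°_rxn = 29.994 × -145 = -4349.1 kJ/min
Sensible, feed 129→25 °C: -819.25 kJ/min
Outlet flows (mol/min): A 11.206, B 11.206, C 29.994
Sensible, products 25→70.2 °C: 342.23 kJ/min
Q = ΔH = -4826.1 kJ/min = -80.435 kW
Heat removed = 80.435 kJ/s

Q_out = 80.4 kJ/s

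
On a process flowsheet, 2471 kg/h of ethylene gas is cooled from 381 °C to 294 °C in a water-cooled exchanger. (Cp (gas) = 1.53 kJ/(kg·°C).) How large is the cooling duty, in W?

Q = ṁ·Cp·ΔT = 2471 × 1.53 × (294 − 381) = -328910 kJ/h
Converting: 328910 / 3600 s = 91.365 kW
Cooling duty = 91365 W

Q_c = 91400 W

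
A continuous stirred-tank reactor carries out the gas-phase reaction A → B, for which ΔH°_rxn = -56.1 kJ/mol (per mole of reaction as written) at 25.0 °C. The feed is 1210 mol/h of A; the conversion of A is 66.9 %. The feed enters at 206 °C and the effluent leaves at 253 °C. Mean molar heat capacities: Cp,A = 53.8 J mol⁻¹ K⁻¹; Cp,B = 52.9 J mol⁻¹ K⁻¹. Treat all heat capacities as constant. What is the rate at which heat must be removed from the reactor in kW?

Q_out = 11.8 kW

Extent of reaction ξ = 0.669 × 1210 = 809.49 mol/h
Reaction term: ξ·ΔH°_rxn = 809.49 × -56.1 = -45412 kJ/h
Sensible, feed 206→25 °C: -11783 kJ/h
Outlet flows (mol/h): A 400.51, B 809.49
Sensible, products 25→253 °C: 14676 kJ/h
Q = ΔH = -42519 kJ/h = -11.811 kW
Heat removed = 11.811 kW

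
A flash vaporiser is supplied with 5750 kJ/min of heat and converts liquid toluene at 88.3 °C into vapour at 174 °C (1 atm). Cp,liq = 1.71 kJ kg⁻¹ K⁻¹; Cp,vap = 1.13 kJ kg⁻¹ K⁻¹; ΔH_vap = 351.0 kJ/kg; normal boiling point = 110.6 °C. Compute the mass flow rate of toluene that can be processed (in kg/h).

Δh = 1.71×(110.6−88.3) + 351.0 + 1.13×(174−110.6) = 460.77 kJ/kg
Q = 5750 kJ/min = 95.833 kJ/s = 345000 kJ/h
ṁ = Q/Δh = 345000 / 460.77 = 748.74 kg/h

ṁ = 749 kg/h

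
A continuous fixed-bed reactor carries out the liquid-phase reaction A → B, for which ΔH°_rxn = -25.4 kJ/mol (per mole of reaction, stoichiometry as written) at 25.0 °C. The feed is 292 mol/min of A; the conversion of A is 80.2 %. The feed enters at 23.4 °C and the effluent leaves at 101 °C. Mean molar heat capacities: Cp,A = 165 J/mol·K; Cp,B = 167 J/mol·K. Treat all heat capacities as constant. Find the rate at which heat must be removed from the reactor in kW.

Q_out = 36.2 kW

Extent of reaction ξ = 0.802 × 292 = 234.18 mol/min
Reaction term: ξ·ΔH°_rxn = 234.18 × -25.4 = -5948.3 kJ/min
Sensible, feed 23.4→25 °C: 77.088 kJ/min
Outlet flows (mol/min): A 57.816, B 234.18
Sensible, products 25→101 °C: 3697.3 kJ/min
Q = ΔH = -2173.9 kJ/min = -36.232 kW
Heat removed = 36.232 kW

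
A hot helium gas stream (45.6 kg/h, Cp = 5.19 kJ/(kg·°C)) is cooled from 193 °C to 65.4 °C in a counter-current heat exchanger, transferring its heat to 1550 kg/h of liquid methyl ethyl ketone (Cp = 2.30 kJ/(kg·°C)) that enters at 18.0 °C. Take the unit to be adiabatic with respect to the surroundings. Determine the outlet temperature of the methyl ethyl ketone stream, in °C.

Heat released by hot stream: Q = 45.6 × 5.19 × (193 − 65.4) = 30198 kJ/h
Energy balance on cold side (adiabatic exchanger): Q = ṁ_c·Cp_c·(T_c,out − T_c,in)
T_c,out = 18.0 + 30198/(1550 × 2.30) = 26.471 °C

T_c,out = 26.5 °C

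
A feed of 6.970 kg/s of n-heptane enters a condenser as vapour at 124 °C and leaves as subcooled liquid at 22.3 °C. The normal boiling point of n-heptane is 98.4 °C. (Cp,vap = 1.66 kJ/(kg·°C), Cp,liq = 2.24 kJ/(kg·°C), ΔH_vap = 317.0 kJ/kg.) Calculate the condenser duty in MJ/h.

vapour 124→98.4 °C: -42.496 kJ/kg
condensation at 98.4 °C: -317 kJ/kg
liquid 98.4→22.3 °C: -170.46 kJ/kg
Δh = -42.496 + -317 + -170.46 = -529.96 kJ/kg
Q = ṁ·Δh = 6.970 kg/s × -529.96 kJ/kg = -3693.8 kJ/s
|Q| = 3693.8 kW = 13298 MJ/h

Q_c = 13300 MJ/h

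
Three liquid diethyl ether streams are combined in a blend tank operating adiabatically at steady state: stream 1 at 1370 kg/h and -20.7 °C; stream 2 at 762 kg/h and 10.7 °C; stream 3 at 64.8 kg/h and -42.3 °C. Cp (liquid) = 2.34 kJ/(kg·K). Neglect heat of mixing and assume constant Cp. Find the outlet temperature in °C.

T_out = -10.4 °C

Energy balance with Q = 0: Σ ṁᵢCp,ᵢ(T_out − Tᵢ) = 0
T_out = Σ ṁᵢCp,ᵢTᵢ / Σ ṁᵢCp,ᵢ
      = -53695 / 5140.5 = -10.445 °C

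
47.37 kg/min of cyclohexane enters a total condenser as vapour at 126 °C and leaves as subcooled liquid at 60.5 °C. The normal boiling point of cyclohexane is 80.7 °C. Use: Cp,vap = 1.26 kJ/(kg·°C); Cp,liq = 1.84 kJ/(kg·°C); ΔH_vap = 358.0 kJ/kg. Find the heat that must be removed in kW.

Q_c = 357 kW

vapour 126→80.7 °C: -57.078 kJ/kg
condensation at 80.7 °C: -358 kJ/kg
liquid 80.7→60.5 °C: -37.168 kJ/kg
Δh = -57.078 + -358 + -37.168 = -452.25 kJ/kg
Q = ṁ·Δh = 47.37 kg/min × -452.25 kJ/kg = -21423 kJ/min
|Q| = 357.05 kW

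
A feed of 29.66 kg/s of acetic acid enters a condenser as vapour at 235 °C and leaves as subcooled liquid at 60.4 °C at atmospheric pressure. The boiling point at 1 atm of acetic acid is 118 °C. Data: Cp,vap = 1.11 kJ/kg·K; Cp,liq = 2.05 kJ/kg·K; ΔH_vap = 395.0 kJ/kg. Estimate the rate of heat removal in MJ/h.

Q_c = 68700 MJ/h

vapour 235→118 °C: -129.87 kJ/kg
condensation at 118 °C: -395 kJ/kg
liquid 118→60.4 °C: -118.08 kJ/kg
Δh = -129.87 + -395 + -118.08 = -642.95 kJ/kg
Q = ṁ·Δh = 29.66 kg/s × -642.95 kJ/kg = -19070 kJ/s
|Q| = 19070 kW = 68652 MJ/h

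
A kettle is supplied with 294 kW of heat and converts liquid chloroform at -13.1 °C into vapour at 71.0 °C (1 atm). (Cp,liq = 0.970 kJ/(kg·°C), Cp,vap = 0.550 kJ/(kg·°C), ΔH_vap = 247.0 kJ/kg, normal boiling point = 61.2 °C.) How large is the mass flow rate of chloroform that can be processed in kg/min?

ṁ = 54.4 kg/min

Δh = 0.970×(61.2−-13.1) + 247.0 + 0.550×(71.0−61.2) = 324.46 kJ/kg
Q = 294 kW = 294 kJ/s = 17640 kJ/min
ṁ = Q/Δh = 17640 / 324.46 = 54.367 kg/min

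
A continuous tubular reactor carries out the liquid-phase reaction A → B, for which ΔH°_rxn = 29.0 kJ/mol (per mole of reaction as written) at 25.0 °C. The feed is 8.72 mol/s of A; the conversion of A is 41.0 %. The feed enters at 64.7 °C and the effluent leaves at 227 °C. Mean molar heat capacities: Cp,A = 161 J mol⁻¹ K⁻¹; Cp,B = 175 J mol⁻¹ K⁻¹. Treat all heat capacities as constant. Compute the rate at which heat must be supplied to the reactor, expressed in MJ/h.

Q_in = 1230 MJ/h

Extent of reaction ξ = 0.410 × 8.72 = 3.5752 mol/s
Reaction term: ξ·ΔH°_rxn = 3.5752 × 29.0 = 103.68 kJ/s
Sensible, feed 64.7→25 °C: -55.736 kJ/s
Outlet flows (mol/s): A 5.1448, B 3.5752
Sensible, products 25→227 °C: 293.7 kJ/s
Q = ΔH = 341.65 kJ/s = 341.65 kW
Heat supplied = 1229.9 MJ/h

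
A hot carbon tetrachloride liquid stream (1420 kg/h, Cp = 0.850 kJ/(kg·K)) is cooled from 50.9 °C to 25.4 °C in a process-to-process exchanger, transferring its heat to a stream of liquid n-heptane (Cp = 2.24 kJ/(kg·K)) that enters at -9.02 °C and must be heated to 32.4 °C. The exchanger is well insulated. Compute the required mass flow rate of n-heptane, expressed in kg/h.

Heat released by hot stream: Q = 1420 × 0.850 × (50.9 − 25.4) = 30778 kJ/h
Energy balance on cold side (adiabatic exchanger): Q = ṁ_c·Cp_c·(T_c,out − T_c,in)
ṁ_c = 30778 / [2.24 × (32.4 − -9.02)] = 331.73 kg/h

ṁ_c = 332 kg/h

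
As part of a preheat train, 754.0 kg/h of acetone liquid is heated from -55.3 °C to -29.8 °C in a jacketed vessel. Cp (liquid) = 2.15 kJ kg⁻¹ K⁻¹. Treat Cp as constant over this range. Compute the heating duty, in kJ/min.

Q = 689 kJ/min

Q = ṁ·Cp·ΔT = 754.0 × 2.15 × (-29.8 − -55.3) = 41338 kJ/h
Converting: 41338 / 3600 s = 11.483 kW
Heating duty = 688.97 kJ/min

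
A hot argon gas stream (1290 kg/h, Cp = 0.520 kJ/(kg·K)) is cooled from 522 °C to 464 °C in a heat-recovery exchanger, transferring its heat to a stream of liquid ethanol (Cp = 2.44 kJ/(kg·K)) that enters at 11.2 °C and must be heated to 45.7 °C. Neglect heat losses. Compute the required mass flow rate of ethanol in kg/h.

ṁ_c = 462 kg/h

Heat released by hot stream: Q = 1290 × 0.520 × (522 − 464) = 38906 kJ/h
Energy balance on cold side (adiabatic exchanger): Q = ṁ_c·Cp_c·(T_c,out − T_c,in)
ṁ_c = 38906 / [2.44 × (45.7 − 11.2)] = 462.18 kg/h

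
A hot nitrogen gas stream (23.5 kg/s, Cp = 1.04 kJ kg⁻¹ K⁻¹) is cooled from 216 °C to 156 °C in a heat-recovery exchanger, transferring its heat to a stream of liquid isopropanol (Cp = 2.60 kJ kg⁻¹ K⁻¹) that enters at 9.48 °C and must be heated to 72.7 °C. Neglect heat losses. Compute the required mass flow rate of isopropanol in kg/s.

Heat released by hot stream: Q = 23.5 × 1.04 × (216 − 156) = 1466.4 kJ/s
Energy balance on cold side (adiabatic exchanger): Q = ṁ_c·Cp_c·(T_c,out − T_c,in)
ṁ_c = 1466.4 / [2.60 × (72.7 − 9.48)] = 8.9212 kg/s

ṁ_c = 8.92 kg/s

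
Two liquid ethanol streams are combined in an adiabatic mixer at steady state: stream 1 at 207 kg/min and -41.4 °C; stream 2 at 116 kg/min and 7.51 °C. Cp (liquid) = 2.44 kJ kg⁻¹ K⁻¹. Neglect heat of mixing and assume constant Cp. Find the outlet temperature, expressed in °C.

T_out = -23.8 °C

Adiabatic, steady state ⇒ Σ ṁᵢCp,ᵢ(T_out − Tᵢ) = 0
Σ ṁᵢCp,ᵢTᵢ = 207×2.44×-41.4 + 116×2.44×7.51 = -18785
Σ ṁᵢCp,ᵢ = 207×2.44 + 116×2.44 = 788.12
T_out = -18785 / 788.12 = -23.835 °C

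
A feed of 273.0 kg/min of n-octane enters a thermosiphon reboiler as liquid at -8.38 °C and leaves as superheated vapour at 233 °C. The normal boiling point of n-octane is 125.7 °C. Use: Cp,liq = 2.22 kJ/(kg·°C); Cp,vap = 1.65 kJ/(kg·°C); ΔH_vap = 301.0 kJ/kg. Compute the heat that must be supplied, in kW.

Q = 3530 kW

liquid -8.38→125.7 °C: 297.66 kJ/kg
vaporisation at 125.7 °C: 301 kJ/kg
vapour 125.7→233 °C: 177.04 kJ/kg
Δh = 297.66 + 301 + 177.04 = 775.7 kJ/kg
Q = ṁ·Δh = 273.0 kg/min × 775.7 kJ/kg = 211770 kJ/min
|Q| = 3529.4 kW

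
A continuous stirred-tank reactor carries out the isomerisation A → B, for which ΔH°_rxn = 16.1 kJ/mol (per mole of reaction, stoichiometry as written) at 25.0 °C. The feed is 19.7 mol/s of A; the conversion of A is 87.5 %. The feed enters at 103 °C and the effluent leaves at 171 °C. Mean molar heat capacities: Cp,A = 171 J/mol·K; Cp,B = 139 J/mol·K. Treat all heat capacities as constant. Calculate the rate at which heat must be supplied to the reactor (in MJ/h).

Extent of reaction ξ = 0.875 × 19.7 = 17.238 mol/s
Reaction term: ξ·ΔH°_rxn = 17.238 × 16.1 = 277.52 kJ/s
Sensible, feed 103→25 °C: -262.76 kJ/s
Outlet flows (mol/s): A 2.4625, B 17.238
Sensible, products 25→171 °C: 411.3 kJ/s
Q = ΔH = 426.06 kJ/s = 426.06 kW
Heat supplied = 1533.8 MJ/h

Q_in = 1530 MJ/h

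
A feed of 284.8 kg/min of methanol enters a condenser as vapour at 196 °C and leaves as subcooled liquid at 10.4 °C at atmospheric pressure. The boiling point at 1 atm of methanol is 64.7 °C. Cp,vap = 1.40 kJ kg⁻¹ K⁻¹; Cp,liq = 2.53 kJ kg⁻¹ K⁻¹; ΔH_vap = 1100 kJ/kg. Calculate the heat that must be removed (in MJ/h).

Q_c = 24300 MJ/h

vapour 196→64.7 °C: -183.82 kJ/kg
condensation at 64.7 °C: -1100 kJ/kg
liquid 64.7→10.4 °C: -137.38 kJ/kg
Δh = -183.82 + -1100 + -137.38 = -1421.2 kJ/kg
Q = ṁ·Δh = 284.8 kg/min × -1421.2 kJ/kg = -404760 kJ/min
|Q| = 6746 kW = 24285 MJ/h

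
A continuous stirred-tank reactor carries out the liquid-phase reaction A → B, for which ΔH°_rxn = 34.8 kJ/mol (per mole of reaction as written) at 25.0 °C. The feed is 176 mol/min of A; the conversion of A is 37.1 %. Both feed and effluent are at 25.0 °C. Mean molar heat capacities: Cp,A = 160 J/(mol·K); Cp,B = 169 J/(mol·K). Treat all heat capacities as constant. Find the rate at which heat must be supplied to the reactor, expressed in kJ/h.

Extent of reaction ξ = 0.371 × 176 = 65.296 mol/min
Reaction term: ξ·ΔH°_rxn = 65.296 × 34.8 = 2272.3 kJ/min
Q = ΔH = 2272.3 kJ/min = 37.872 kW
Heat supplied = 136340 kJ/h

Q_in = 136000 kJ/h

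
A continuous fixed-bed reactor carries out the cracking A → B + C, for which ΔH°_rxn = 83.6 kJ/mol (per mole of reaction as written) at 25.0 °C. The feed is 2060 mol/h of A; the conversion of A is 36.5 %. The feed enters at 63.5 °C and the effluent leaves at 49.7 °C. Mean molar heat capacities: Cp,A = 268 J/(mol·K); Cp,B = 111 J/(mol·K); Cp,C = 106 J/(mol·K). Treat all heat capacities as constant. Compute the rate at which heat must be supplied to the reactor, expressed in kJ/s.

Q_in = 15.1 kJ/s

Extent of reaction ξ = 0.365 × 2060 = 751.9 mol/h
Reaction term: ξ·ΔH°_rxn = 751.9 × 83.6 = 62859 kJ/h
Sensible, feed 63.5→25 °C: -21255 kJ/h
Outlet flows (mol/h): A 1308.1, B 751.9, C 751.9
Sensible, products 25→49.7 °C: 12689 kJ/h
Q = ΔH = 54293 kJ/h = 15.081 kW
Heat supplied = 15.081 kJ/s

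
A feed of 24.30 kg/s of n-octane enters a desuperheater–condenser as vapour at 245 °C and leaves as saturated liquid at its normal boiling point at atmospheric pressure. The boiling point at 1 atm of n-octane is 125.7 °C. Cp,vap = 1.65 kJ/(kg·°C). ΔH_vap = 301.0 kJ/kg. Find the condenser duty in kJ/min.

vapour 245→125.7 °C: -196.84 kJ/kg
condensation at 125.7 °C: -301 kJ/kg
Δh = -196.84 + -301 = -497.85 kJ/kg
Q = ṁ·Δh = 24.30 kg/s × -497.85 kJ/kg = -12098 kJ/s
|Q| = 12098 kW = 725860 kJ/min

Q_c = 726000 kJ/min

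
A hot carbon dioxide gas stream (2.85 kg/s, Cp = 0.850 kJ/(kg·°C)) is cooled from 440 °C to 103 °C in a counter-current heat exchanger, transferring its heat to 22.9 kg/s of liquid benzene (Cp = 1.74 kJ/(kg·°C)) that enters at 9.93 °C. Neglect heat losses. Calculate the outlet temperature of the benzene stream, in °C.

Heat released by hot stream: Q = 2.85 × 0.850 × (440 − 103) = 816.38 kJ/s
Energy balance on cold side (adiabatic exchanger): Q = ṁ_c·Cp_c·(T_c,out − T_c,in)
T_c,out = 9.93 + 816.38/(22.9 × 1.74) = 30.418 °C

T_c,out = 30.4 °C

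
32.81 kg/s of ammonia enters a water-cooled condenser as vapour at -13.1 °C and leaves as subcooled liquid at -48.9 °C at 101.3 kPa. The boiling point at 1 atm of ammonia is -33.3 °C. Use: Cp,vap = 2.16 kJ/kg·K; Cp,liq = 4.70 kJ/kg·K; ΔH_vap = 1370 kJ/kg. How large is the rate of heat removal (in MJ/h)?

Q_c = 176000 MJ/h

vapour -13.1→-33.3 °C: -43.632 kJ/kg
condensation at -33.3 °C: -1370 kJ/kg
liquid -33.3→-48.9 °C: -73.32 kJ/kg
Δh = -43.632 + -1370 + -73.32 = -1487 kJ/kg
Q = ṁ·Δh = 32.81 kg/s × -1487 kJ/kg = -48787 kJ/s
|Q| = 48787 kW = 175630 MJ/h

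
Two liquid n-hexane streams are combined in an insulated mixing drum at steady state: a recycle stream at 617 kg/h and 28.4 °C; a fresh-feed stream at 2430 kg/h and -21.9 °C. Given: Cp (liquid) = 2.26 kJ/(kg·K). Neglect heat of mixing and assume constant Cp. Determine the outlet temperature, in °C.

No heat crosses the boundary, so H_out = H_in.
Σ ṁᵢCp,ᵢTᵢ = 617×2.26×28.4 + 2430×2.26×-21.9 = -80669
Σ ṁᵢCp,ᵢ = 617×2.26 + 2430×2.26 = 6886.2
T_out = -80669 / 6886.2 = -11.715 °C

T_out = -11.7 °C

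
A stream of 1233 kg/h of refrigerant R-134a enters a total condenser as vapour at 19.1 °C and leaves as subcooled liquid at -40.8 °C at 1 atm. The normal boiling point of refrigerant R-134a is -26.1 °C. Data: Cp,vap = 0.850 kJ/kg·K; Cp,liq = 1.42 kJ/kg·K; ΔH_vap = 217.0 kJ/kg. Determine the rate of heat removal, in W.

vapour 19.1→-26.1 °C: -38.42 kJ/kg
condensation at -26.1 °C: -217 kJ/kg
liquid -26.1→-40.8 °C: -20.874 kJ/kg
Δh = -38.42 + -217 + -20.874 = -276.29 kJ/kg
Q = ṁ·Δh = 1233 kg/h × -276.29 kJ/kg = -340670 kJ/h
|Q| = 94.631 kW = 94631 W

Q_c = 94600 W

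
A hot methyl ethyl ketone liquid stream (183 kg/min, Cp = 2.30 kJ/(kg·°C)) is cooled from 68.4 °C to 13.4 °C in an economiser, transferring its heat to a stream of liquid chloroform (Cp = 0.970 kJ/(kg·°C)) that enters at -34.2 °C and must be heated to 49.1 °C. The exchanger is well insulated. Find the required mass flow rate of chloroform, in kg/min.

Heat released by hot stream: Q = 183 × 2.30 × (68.4 − 13.4) = 23150 kJ/min
Energy balance on cold side (adiabatic exchanger): Q = ṁ_c·Cp_c·(T_c,out − T_c,in)
ṁ_c = 23150 / [0.970 × (49.1 − -34.2)] = 286.5 kg/min

ṁ_c = 287 kg/min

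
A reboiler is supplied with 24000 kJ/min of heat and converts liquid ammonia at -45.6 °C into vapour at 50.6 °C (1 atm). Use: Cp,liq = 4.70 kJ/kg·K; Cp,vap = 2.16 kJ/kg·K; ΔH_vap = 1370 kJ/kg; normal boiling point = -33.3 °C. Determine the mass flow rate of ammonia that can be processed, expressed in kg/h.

ṁ = 895 kg/h

Δh = 4.70×(-33.3−-45.6) + 1370 + 2.16×(50.6−-33.3) = 1609 kJ/kg
Q = 24000 kJ/min = 400 kJ/s = 1.44e+06 kJ/h
ṁ = Q/Δh = 1.44e+06 / 1609 = 894.95 kg/h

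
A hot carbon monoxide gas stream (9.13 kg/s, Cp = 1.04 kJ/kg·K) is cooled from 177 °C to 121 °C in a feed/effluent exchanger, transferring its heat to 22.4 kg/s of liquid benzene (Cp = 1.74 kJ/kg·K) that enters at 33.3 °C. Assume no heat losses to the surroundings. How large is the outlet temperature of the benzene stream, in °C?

Heat released by hot stream: Q = 9.13 × 1.04 × (177 − 121) = 531.73 kJ/s
Energy balance on cold side (adiabatic exchanger): Q = ṁ_c·Cp_c·(T_c,out − T_c,in)
T_c,out = 33.3 + 531.73/(22.4 × 1.74) = 46.943 °C

T_c,out = 46.9 °C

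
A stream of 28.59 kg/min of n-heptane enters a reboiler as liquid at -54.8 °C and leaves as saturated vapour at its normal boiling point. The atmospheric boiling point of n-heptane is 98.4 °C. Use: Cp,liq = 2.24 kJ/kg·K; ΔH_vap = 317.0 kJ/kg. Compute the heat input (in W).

Q = 315000 W

liquid -54.8→98.4 °C: 343.17 kJ/kg
vaporisation at 98.4 °C: 317 kJ/kg
Δh = 343.17 + 317 = 660.17 kJ/kg
Q = ṁ·Δh = 28.59 kg/min × 660.17 kJ/kg = 18874 kJ/min
|Q| = 314.57 kW = 314570 W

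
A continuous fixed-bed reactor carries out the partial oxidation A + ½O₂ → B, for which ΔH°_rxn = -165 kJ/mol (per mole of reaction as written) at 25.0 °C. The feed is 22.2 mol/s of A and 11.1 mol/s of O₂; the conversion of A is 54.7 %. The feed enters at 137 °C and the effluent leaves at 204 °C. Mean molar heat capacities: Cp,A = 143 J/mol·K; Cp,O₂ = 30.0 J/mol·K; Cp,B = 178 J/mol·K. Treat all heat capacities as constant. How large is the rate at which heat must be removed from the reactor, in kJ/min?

Q_out = 104000 kJ/min

Extent of reaction ξ = 0.547 × 22.2 = 12.143 mol/s
Reaction term: ξ·ΔH°_rxn = 12.143 × -165 = -2003.7 kJ/s
Sensible, feed 137→25 °C: -392.85 kJ/s
Outlet flows (mol/s): A 10.057, O₂ 5.0283, B 12.143
Sensible, products 25→204 °C: 671.33 kJ/s
Q = ΔH = -1725.2 kJ/s = -1725.2 kW
Heat removed = 103510 kJ/min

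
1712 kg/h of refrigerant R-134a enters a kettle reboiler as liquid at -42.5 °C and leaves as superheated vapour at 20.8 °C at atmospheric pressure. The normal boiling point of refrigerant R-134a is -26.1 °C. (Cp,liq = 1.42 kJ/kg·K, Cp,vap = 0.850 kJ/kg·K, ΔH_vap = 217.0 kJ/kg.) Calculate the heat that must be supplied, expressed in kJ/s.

Q = 133 kJ/s

liquid -42.5→-26.1 °C: 23.288 kJ/kg
vaporisation at -26.1 °C: 217 kJ/kg
vapour -26.1→20.8 °C: 39.865 kJ/kg
Δh = 23.288 + 217 + 39.865 = 280.15 kJ/kg
Q = ṁ·Δh = 1712 kg/h × 280.15 kJ/kg = 479620 kJ/h
|Q| = 133.23 kW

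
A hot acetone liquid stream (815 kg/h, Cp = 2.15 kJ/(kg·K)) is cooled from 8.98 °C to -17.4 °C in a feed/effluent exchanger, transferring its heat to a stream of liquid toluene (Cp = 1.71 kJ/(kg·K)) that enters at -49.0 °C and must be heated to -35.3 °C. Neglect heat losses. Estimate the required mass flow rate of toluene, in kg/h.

ṁ_c = 1970 kg/h

Heat released by hot stream: Q = 815 × 2.15 × (8.98 − -17.4) = 46224 kJ/h
Energy balance on cold side (adiabatic exchanger): Q = ṁ_c·Cp_c·(T_c,out − T_c,in)
ṁ_c = 46224 / [1.71 × (-35.3 − -49.0)] = 1973.1 kg/h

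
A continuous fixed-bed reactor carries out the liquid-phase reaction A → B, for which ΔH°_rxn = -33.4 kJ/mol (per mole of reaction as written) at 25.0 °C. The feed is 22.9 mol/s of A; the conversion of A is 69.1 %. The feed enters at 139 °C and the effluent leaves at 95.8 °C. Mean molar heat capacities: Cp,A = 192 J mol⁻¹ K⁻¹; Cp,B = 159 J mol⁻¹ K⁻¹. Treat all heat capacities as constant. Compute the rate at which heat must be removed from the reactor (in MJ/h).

Extent of reaction ξ = 0.691 × 22.9 = 15.824 mol/s
Reaction term: ξ·ΔH°_rxn = 15.824 × -33.4 = -528.52 kJ/s
Sensible, feed 139→25 °C: -501.24 kJ/s
Outlet flows (mol/s): A 7.0761, B 15.824
Sensible, products 25→95.8 °C: 274.32 kJ/s
Q = ΔH = -755.43 kJ/s = -755.43 kW
Heat removed = 2719.6 MJ/h

Q_out = 2720 MJ/h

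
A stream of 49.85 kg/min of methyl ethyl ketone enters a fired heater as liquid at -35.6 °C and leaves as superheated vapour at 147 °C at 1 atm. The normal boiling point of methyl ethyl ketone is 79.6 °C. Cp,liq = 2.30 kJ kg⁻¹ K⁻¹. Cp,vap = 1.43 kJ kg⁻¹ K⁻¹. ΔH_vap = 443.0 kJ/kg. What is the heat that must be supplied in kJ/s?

liquid -35.6→79.6 °C: 264.96 kJ/kg
vaporisation at 79.6 °C: 443 kJ/kg
vapour 79.6→147 °C: 96.382 kJ/kg
Δh = 264.96 + 443 + 96.382 = 804.34 kJ/kg
Q = ṁ·Δh = 49.85 kg/min × 804.34 kJ/kg = 40096 kJ/min
|Q| = 668.27 kW

Q = 668 kJ/s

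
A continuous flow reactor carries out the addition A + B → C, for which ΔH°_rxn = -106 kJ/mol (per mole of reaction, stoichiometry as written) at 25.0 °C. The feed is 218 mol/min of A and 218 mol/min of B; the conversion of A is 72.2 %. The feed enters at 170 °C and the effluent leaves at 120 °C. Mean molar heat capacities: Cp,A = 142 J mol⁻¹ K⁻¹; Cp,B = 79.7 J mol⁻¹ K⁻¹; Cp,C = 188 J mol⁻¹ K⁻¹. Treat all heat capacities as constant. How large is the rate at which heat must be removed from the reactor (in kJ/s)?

Q_out = 327 kJ/s

Extent of reaction ξ = 0.722 × 218 = 157.4 mol/min
Reaction term: ξ·ΔH°_rxn = 157.4 × -106 = -16684 kJ/min
Sensible, feed 170→25 °C: -7007.9 kJ/min
Outlet flows (mol/min): A 60.604, B 60.604, C 157.4
Sensible, products 25→120 °C: 4087.5 kJ/min
Q = ΔH = -19604 kJ/min = -326.74 kW
Heat removed = 326.74 kJ/s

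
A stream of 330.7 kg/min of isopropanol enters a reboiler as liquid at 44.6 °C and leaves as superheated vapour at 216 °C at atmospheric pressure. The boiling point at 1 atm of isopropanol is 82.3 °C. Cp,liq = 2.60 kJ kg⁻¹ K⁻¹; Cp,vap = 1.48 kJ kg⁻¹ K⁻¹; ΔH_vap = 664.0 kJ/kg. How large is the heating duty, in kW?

Q = 5290 kW

liquid 44.6→82.3 °C: 98.02 kJ/kg
vaporisation at 82.3 °C: 664 kJ/kg
vapour 82.3→216 °C: 197.88 kJ/kg
Δh = 98.02 + 664 + 197.88 = 959.9 kJ/kg
Q = ṁ·Δh = 330.7 kg/min × 959.9 kJ/kg = 317440 kJ/min
|Q| = 5290.6 kW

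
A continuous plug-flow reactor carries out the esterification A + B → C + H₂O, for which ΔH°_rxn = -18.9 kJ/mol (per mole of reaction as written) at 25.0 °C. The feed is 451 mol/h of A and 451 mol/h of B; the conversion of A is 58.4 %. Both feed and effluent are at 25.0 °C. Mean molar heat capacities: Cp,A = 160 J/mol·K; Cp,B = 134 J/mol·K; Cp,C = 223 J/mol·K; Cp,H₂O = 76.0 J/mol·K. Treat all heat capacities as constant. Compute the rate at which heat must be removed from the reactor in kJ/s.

Extent of reaction ξ = 0.584 × 451 = 263.38 mol/h
Reaction term: ξ·ΔH°_rxn = 263.38 × -18.9 = -4978 kJ/h
Q = ΔH = -4978 kJ/h = -1.3828 kW
Heat removed = 1.3828 kJ/s

Q_out = 1.38 kJ/s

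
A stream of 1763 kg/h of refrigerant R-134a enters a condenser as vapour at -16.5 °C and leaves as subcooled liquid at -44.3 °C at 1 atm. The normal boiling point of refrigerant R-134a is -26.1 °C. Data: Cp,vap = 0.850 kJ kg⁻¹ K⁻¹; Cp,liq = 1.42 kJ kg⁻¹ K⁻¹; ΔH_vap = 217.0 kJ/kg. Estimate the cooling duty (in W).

Q_c = 123000 W

vapour -16.5→-26.1 °C: -8.16 kJ/kg
condensation at -26.1 °C: -217 kJ/kg
liquid -26.1→-44.3 °C: -25.844 kJ/kg
Δh = -8.16 + -217 + -25.844 = -251 kJ/kg
Q = ṁ·Δh = 1763 kg/h × -251 kJ/kg = -442520 kJ/h
|Q| = 122.92 kW = 122920 W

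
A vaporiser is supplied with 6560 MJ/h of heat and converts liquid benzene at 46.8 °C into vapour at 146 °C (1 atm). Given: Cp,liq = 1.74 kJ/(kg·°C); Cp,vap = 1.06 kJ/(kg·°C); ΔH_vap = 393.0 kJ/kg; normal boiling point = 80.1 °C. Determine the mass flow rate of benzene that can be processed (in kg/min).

ṁ = 210 kg/min

Δh = 1.74×(80.1−46.8) + 393.0 + 1.06×(146−80.1) = 520.8 kJ/kg
Q = 6560 MJ/h = 1822.2 kJ/s = 109330 kJ/min
ṁ = Q/Δh = 109330 / 520.8 = 209.94 kg/min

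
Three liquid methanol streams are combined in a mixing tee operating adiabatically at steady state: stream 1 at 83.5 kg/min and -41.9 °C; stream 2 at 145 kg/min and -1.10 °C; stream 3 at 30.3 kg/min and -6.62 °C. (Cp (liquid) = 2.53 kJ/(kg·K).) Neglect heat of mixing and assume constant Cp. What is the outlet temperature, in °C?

T_out = -14.9 °C

Energy balance with Q = 0: Σ ṁᵢCp,ᵢ(T_out − Tᵢ) = 0
T_out = Σ ṁᵢCp,ᵢTᵢ / Σ ṁᵢCp,ᵢ
      = -9762.6 / 654.76 = -14.91 °C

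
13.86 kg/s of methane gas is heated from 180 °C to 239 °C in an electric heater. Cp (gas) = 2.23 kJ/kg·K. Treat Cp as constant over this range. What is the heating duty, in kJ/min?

Q = ṁ·Cp·ΔT = 13.86 × 2.23 × (239 − 180) = 1823.6 kJ/s
Heating duty = 109410 kJ/min

Q = 109000 kJ/min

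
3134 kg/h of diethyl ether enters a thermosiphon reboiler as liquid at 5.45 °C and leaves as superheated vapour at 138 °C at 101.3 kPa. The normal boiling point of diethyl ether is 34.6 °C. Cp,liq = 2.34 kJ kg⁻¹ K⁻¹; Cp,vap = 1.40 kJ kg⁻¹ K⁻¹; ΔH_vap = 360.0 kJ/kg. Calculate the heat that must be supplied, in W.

liquid 5.45→34.6 °C: 68.211 kJ/kg
vaporisation at 34.6 °C: 360 kJ/kg
vapour 34.6→138 °C: 144.76 kJ/kg
Δh = 68.211 + 360 + 144.76 = 572.97 kJ/kg
Q = ṁ·Δh = 3134 kg/h × 572.97 kJ/kg = 1.7957e+06 kJ/h
|Q| = 498.8 kW = 498800 W

Q = 499000 W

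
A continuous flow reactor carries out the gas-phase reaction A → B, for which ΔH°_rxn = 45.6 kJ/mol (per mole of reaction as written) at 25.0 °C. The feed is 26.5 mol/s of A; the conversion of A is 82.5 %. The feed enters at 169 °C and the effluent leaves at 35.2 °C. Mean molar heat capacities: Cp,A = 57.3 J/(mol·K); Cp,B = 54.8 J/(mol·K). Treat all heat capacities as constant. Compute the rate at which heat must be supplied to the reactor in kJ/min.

Extent of reaction ξ = 0.825 × 26.5 = 21.862 mol/s
Reaction term: ξ·ΔH°_rxn = 21.862 × 45.6 = 996.93 kJ/s
Sensible, feed 169→25 °C: -218.66 kJ/s
Outlet flows (mol/s): A 4.6375, B 21.862
Sensible, products 25→35.2 °C: 14.931 kJ/s
Q = ΔH = 793.2 kJ/s = 793.2 kW
Heat supplied = 47592 kJ/min

Q_in = 47600 kJ/min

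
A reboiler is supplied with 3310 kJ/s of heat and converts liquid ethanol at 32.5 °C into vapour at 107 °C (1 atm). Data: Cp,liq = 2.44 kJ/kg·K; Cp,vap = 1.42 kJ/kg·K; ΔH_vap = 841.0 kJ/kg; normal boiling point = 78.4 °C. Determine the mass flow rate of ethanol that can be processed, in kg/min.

ṁ = 200 kg/min

Δh = 2.44×(78.4−32.5) + 841.0 + 1.42×(107−78.4) = 993.61 kJ/kg
Q = 3310 kJ/s = 3310 kJ/s = 198600 kJ/min
ṁ = Q/Δh = 198600 / 993.61 = 199.88 kg/min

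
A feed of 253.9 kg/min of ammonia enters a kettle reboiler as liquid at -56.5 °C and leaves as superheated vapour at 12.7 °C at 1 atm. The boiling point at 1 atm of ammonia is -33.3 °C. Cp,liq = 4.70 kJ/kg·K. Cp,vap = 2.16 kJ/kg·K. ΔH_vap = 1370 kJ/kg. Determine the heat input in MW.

Q = 6.68 MW

liquid -56.5→-33.3 °C: 109.04 kJ/kg
vaporisation at -33.3 °C: 1370 kJ/kg
vapour -33.3→12.7 °C: 99.36 kJ/kg
Δh = 109.04 + 1370 + 99.36 = 1578.4 kJ/kg
Q = ṁ·Δh = 253.9 kg/min × 1578.4 kJ/kg = 400760 kJ/min
|Q| = 6679.3 kW = 6.6793 MW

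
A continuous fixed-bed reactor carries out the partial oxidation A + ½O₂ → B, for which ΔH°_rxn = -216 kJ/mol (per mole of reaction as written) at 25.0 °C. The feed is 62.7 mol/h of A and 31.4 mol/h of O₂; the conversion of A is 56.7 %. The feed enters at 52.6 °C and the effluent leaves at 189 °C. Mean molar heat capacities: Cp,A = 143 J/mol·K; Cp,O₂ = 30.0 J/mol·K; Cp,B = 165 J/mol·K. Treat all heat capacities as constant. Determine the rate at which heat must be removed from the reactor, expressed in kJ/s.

Q_out = 1.75 kJ/s

Extent of reaction ξ = 0.567 × 62.7 = 35.551 mol/h
Reaction term: ξ·ΔH°_rxn = 35.551 × -216 = -7679 kJ/h
Sensible, feed 52.6→25 °C: -273.46 kJ/h
Outlet flows (mol/h): A 27.149, O₂ 13.625, B 35.551
Sensible, products 25→189 °C: 1665.7 kJ/h
Q = ΔH = -6286.7 kJ/h = -1.7463 kW
Heat removed = 1.7463 kJ/s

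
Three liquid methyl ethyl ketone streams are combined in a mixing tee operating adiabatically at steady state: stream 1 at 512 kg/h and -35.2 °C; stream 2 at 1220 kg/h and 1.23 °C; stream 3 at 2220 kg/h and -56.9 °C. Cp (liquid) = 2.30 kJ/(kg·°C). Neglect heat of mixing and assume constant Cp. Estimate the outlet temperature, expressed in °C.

Energy balance with Q = 0: Σ ṁᵢCp,ᵢ(T_out − Tᵢ) = 0
T_out = Σ ṁᵢCp,ᵢTᵢ / Σ ṁᵢCp,ᵢ
      = -328530 / 9089.6 = -36.144 °C

T_out = -36.1 °C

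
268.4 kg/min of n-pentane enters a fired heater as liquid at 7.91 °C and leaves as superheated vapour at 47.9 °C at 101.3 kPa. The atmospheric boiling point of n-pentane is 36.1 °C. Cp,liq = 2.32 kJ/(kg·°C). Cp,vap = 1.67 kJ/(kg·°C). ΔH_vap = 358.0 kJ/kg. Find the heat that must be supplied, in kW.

Q = 1980 kW

liquid 7.91→36.1 °C: 65.401 kJ/kg
vaporisation at 36.1 °C: 358 kJ/kg
vapour 36.1→47.9 °C: 19.706 kJ/kg
Δh = 65.401 + 358 + 19.706 = 443.11 kJ/kg
Q = ṁ·Δh = 268.4 kg/min × 443.11 kJ/kg = 118930 kJ/min
|Q| = 1982.2 kW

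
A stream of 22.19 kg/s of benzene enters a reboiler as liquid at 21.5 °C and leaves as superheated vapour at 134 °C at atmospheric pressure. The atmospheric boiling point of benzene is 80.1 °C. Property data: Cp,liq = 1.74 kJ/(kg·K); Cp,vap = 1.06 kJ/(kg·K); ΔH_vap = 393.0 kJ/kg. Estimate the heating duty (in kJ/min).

Q = 735000 kJ/min

liquid 21.5→80.1 °C: 101.96 kJ/kg
vaporisation at 80.1 °C: 393 kJ/kg
vapour 80.1→134 °C: 57.134 kJ/kg
Δh = 101.96 + 393 + 57.134 = 552.1 kJ/kg
Q = ṁ·Δh = 22.19 kg/s × 552.1 kJ/kg = 12251 kJ/s
|Q| = 12251 kW = 735060 kJ/min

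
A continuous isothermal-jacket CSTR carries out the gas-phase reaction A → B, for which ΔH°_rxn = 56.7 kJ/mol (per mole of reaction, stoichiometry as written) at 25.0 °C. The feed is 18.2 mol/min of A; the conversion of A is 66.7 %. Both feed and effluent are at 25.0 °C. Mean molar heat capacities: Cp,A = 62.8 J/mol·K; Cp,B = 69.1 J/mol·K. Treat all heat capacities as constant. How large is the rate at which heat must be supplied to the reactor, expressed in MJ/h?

Q_in = 41.3 MJ/h

Extent of reaction ξ = 0.667 × 18.2 = 12.139 mol/min
Reaction term: ξ·ΔH°_rxn = 12.139 × 56.7 = 688.3 kJ/min
Q = ΔH = 688.3 kJ/min = 11.472 kW
Heat supplied = 41.298 MJ/h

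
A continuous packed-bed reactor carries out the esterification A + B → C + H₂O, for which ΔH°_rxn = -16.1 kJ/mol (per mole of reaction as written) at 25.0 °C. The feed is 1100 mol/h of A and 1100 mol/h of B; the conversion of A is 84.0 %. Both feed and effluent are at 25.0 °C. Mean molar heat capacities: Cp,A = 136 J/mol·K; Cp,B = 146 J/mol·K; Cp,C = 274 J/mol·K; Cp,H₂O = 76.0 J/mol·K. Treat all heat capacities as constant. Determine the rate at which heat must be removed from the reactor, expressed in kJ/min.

Extent of reaction ξ = 0.840 × 1100 = 924 mol/h
Reaction term: ξ·ΔH°_rxn = 924 × -16.1 = -14876 kJ/h
Q = ΔH = -14876 kJ/h = -4.1323 kW
Heat removed = 247.94 kJ/min

Q_out = 248 kJ/min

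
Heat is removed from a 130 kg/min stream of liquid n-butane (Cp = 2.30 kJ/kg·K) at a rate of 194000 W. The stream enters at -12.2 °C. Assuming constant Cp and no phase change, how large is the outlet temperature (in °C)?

Q = 194000 W = 11640 kJ/min
ΔT = Q/(ṁ·Cp) = 11640/(130×2.30) = 38.93 K
T_out = -12.2 − 38.93 = -51.13 °C

T_out = -51.1 °C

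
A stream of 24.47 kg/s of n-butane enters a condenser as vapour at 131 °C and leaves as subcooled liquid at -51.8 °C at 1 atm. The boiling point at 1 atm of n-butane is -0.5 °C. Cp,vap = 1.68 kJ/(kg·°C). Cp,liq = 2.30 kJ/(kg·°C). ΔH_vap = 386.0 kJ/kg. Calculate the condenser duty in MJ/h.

vapour 131→-0.5 °C: -220.92 kJ/kg
condensation at -0.5 °C: -386 kJ/kg
liquid -0.5→-51.8 °C: -117.99 kJ/kg
Δh = -220.92 + -386 + -117.99 = -724.91 kJ/kg
Q = ṁ·Δh = 24.47 kg/s × -724.91 kJ/kg = -17739 kJ/s
|Q| = 17739 kW = 63859 MJ/h

Q_c = 63900 MJ/h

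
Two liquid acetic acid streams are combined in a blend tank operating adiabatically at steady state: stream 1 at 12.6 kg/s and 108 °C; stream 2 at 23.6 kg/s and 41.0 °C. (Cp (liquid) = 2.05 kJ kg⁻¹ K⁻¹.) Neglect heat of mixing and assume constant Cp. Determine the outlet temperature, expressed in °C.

Energy balance with Q = 0: Σ ṁᵢCp,ᵢ(T_out − Tᵢ) = 0
Σ ṁᵢCp,ᵢTᵢ = 12.6×2.05×108 + 23.6×2.05×41.0 = 4773.2
Σ ṁᵢCp,ᵢ = 12.6×2.05 + 23.6×2.05 = 74.21
T_out = 4773.2 / 74.21 = 64.32 °C

T_out = 64.3 °C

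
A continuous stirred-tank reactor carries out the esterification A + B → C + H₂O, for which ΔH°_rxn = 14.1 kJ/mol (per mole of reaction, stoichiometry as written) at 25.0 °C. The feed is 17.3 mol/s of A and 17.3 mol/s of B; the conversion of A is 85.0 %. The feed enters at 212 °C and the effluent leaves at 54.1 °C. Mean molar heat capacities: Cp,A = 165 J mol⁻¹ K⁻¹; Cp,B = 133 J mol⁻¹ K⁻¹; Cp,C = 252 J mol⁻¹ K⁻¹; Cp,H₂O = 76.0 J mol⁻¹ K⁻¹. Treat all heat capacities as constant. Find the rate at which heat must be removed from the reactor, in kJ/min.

Extent of reaction ξ = 0.850 × 17.3 = 14.705 mol/s
Reaction term: ξ·ΔH°_rxn = 14.705 × 14.1 = 207.34 kJ/s
Sensible, feed 212→25 °C: -964.06 kJ/s
Outlet flows (mol/s): A 2.595, B 2.595, C 14.705, H₂O 14.705
Sensible, products 25→54.1 °C: 162.86 kJ/s
Q = ΔH = -593.86 kJ/s = -593.86 kW
Heat removed = 35632 kJ/min

Q_out = 35600 kJ/min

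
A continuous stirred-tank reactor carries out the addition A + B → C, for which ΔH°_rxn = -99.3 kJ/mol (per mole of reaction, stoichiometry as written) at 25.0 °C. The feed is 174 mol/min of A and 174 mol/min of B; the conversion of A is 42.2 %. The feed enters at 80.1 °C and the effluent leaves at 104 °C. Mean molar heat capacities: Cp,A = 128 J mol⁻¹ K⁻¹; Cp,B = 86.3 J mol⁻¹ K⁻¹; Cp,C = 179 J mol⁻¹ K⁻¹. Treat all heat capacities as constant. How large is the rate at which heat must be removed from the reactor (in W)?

Q_out = 110000 W

Extent of reaction ξ = 0.422 × 174 = 73.428 mol/min
Reaction term: ξ·ΔH°_rxn = 73.428 × -99.3 = -7291.4 kJ/min
Sensible, feed 80.1→25 °C: -2054.6 kJ/min
Outlet flows (mol/min): A 100.57, B 100.57, C 73.428
Sensible, products 25→104 °C: 2741 kJ/min
Q = ΔH = -6605 kJ/min = -110.08 kW
Heat removed = 110080 W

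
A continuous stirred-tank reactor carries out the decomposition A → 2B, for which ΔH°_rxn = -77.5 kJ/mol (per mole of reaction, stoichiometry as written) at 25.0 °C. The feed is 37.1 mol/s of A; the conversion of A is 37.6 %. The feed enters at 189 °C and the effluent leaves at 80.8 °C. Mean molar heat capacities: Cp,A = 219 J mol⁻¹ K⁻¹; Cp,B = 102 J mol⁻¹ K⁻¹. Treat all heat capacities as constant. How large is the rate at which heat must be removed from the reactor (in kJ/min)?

Q_out = 118000 kJ/min

Extent of reaction ξ = 0.376 × 37.1 = 13.95 mol/s
Reaction term: ξ·ΔH°_rxn = 13.95 × -77.5 = -1081.1 kJ/s
Sensible, feed 189→25 °C: -1332.5 kJ/s
Outlet flows (mol/s): A 23.15, B 27.899
Sensible, products 25→80.8 °C: 441.69 kJ/s
Q = ΔH = -1971.9 kJ/s = -1971.9 kW
Heat removed = 118310 kJ/min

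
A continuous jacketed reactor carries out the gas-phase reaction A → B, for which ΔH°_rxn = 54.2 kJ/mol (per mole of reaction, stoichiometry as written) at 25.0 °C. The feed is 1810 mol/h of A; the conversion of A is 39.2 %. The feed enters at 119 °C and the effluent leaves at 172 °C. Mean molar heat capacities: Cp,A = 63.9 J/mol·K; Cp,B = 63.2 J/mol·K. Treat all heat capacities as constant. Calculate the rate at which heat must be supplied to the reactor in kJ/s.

Q_in = 12.4 kJ/s

Extent of reaction ξ = 0.392 × 1810 = 709.52 mol/h
Reaction term: ξ·ΔH°_rxn = 709.52 × 54.2 = 38456 kJ/h
Sensible, feed 119→25 °C: -10872 kJ/h
Outlet flows (mol/h): A 1100.5, B 709.52
Sensible, products 25→172 °C: 16929 kJ/h
Q = ΔH = 44513 kJ/h = 12.365 kW
Heat supplied = 12.365 kJ/s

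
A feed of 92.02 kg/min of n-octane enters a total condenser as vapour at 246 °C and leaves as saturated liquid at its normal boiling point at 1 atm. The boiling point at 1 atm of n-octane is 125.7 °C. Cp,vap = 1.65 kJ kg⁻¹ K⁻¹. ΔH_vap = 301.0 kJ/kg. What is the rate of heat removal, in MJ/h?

Q_c = 2760 MJ/h

vapour 246→125.7 °C: -198.49 kJ/kg
condensation at 125.7 °C: -301 kJ/kg
Δh = -198.49 + -301 = -499.5 kJ/kg
Q = ṁ·Δh = 92.02 kg/min × -499.5 kJ/kg = -45964 kJ/min
|Q| = 766.06 kW = 2757.8 MJ/h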